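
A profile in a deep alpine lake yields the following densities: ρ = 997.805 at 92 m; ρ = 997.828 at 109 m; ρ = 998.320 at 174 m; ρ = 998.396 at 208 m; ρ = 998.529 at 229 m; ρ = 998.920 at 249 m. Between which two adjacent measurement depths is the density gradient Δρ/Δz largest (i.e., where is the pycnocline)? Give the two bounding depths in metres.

229–249 m

Compute the density gradient over each adjacent pair:
  92–109 m: Δρ/Δz = 0.023/17 = 1.4 × 10⁻³ kg m⁻⁴
  109–174 m: Δρ/Δz = 0.492/65 = 7.6 × 10⁻³ kg m⁻⁴
  174–208 m: Δρ/Δz = 0.076/34 = 2.2 × 10⁻³ kg m⁻⁴
  208–229 m: Δρ/Δz = 0.133/21 = 6.3 × 10⁻³ kg m⁻⁴
  229–249 m: Δρ/Δz = 0.391/20 = 0.020 kg m⁻⁴
The largest gradient is in the 229–249 m interval — the pycnocline.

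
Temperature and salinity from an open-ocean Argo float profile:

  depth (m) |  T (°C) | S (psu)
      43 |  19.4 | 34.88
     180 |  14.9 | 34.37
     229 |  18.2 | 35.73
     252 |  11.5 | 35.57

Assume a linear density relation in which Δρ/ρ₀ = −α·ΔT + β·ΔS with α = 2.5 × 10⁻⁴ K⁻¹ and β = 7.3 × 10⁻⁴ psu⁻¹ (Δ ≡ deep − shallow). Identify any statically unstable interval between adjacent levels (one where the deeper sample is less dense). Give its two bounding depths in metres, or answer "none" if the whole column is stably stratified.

none

Evaluate Δρ/ρ₀ = −αΔT + βΔS across each adjacent pair:
  43–180 m: −αΔT+βΔS = −(2.5 × 10⁻⁴)(-4.5)+(7.3 × 10⁻⁴)(-0.51) = 7.5 × 10⁻⁴ → stable
  180–229 m: −αΔT+βΔS = −(2.5 × 10⁻⁴)(+3.3)+(7.3 × 10⁻⁴)(+1.36) = 1.7 × 10⁻⁴ → stable
  229–252 m: −αΔT+βΔS = −(2.5 × 10⁻⁴)(-6.7)+(7.3 × 10⁻⁴)(-0.16) = 1.6 × 10⁻³ → stable
Every interval has Δρ > 0: the column is stably stratified throughout.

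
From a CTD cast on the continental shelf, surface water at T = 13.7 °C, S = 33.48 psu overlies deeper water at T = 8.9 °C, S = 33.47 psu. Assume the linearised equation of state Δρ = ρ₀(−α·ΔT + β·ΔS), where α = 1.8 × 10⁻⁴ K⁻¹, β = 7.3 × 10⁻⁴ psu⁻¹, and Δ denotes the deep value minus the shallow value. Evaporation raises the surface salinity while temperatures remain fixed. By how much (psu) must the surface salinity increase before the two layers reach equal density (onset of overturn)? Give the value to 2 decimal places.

Neutral buoyancy requires −α(T_deep − T_surf) + β(S_deep − S_surf′) = 0.
S_surf′ = S_deep − (α/β)·ΔT = 33.47 − (1.8 × 10⁻⁴/7.3 × 10⁻⁴)·(-4.8) = 34.6536 psu.
Increase required: 34.6536 − 33.48 = 1.1736 psu.

1.17 psu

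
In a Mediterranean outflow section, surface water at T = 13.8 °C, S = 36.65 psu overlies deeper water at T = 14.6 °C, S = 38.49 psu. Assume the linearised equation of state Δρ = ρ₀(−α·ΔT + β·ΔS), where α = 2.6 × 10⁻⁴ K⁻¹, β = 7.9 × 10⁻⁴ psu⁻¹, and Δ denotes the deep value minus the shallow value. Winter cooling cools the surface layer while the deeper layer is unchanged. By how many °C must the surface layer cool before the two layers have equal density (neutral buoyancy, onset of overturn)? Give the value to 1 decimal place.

Neutral buoyancy requires Δρ = 0, i.e. −α(T_deep − T_surf′) + β(S_deep − S_surf) = 0.
T_surf′ = T_deep − (β/α)·ΔS = 14.6 − (7.9 × 10⁻⁴/2.6 × 10⁻⁴)·(+1.84) = 9.009 °C.
Cooling required: 13.8 − (9.009) = 4.791 °C.

4.8 °C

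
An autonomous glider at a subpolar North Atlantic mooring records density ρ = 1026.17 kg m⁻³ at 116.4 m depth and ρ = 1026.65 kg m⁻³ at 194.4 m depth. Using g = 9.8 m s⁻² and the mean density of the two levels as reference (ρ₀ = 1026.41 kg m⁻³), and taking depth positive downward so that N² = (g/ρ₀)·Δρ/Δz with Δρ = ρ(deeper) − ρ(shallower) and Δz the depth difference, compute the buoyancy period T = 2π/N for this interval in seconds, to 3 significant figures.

820 s

Δρ = 1026.65 − 1026.17 = 0.48 kg m⁻³ over Δz = 194.4 − 116.4 = 78 m.
N² = (9.8/1026.41) × (0.48/78) = 5.8756 × 10⁻⁵ s⁻².
N = √(5.8756 × 10⁻⁵) = 7.6652 × 10⁻³ rad s⁻¹, so T = 2π/N = 819.70 s ≈ 820 s.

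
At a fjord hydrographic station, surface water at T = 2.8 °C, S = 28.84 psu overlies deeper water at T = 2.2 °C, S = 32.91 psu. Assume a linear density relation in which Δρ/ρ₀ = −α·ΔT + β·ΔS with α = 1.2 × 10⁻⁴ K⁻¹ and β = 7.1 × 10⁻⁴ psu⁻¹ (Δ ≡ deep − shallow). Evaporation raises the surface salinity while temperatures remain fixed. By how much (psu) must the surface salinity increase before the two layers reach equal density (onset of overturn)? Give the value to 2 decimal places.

Neutral buoyancy requires −α(T_deep − T_surf) + β(S_deep − S_surf′) = 0.
S_surf′ = S_deep − (α/β)·ΔT = 32.91 − (1.2 × 10⁻⁴/7.1 × 10⁻⁴)·(-0.6) = 33.0114 psu.
Increase required: 33.0114 − 28.84 = 4.1714 psu.

4.17 psu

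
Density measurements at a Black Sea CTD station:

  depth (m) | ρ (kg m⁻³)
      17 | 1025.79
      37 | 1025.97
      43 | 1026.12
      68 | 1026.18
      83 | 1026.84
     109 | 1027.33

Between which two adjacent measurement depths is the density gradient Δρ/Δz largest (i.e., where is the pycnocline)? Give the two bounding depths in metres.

Compute the density gradient over each adjacent pair:
  17–37 m: Δρ/Δz = 0.18/20 = 9.0 × 10⁻³ kg m⁻⁴
  37–43 m: Δρ/Δz = 0.15/6 = 0.025 kg m⁻⁴
  43–68 m: Δρ/Δz = 0.06/25 = 2.4 × 10⁻³ kg m⁻⁴
  68–83 m: Δρ/Δz = 0.66/15 = 0.044 kg m⁻⁴
  83–109 m: Δρ/Δz = 0.49/26 = 0.019 kg m⁻⁴
The largest gradient is in the 68–83 m interval — the pycnocline.

68–83 m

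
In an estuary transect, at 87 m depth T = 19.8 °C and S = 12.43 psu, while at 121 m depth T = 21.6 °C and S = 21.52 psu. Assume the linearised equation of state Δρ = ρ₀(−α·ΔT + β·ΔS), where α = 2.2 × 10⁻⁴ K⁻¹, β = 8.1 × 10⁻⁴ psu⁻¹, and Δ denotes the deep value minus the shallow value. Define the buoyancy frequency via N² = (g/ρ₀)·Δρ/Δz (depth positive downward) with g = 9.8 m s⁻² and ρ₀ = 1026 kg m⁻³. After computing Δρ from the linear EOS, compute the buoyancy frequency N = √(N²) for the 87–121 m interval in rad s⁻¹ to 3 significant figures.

ΔT = +1.8 K, ΔS = +9.09 psu (deep − shallow).
Δρ/ρ₀ = −αΔT + βΔS = -3.96 × 10⁻⁴ + 7.3629 × 10⁻³ = 6.9669 × 10⁻³, so Δρ ≈ 7.148 kg m⁻³.
N² = (g/ρ₀)·Δρ/Δz = g·(Δρ/ρ₀)/Δz = 9.8 × 6.9669 × 10⁻³ / 34 = 2.0081 × 10⁻³ s⁻².
N = √(2.0081 × 10⁻³) = 0.044812 rad s⁻¹ ≈ 0.0448 rad s⁻¹.

0.0448 rad s⁻¹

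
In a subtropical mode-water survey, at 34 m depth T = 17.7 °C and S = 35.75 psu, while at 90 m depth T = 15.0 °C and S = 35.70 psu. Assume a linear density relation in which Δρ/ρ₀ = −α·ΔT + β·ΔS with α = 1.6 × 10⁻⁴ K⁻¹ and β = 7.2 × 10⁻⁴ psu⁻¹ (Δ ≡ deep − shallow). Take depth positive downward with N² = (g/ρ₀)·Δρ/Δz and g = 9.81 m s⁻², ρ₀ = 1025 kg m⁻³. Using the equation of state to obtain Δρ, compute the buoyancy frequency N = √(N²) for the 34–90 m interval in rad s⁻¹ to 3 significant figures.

8.33 × 10⁻³ rad s⁻¹

ΔT = -2.7 K, ΔS = -0.05 psu (deep − shallow).
Δρ/ρ₀ = −αΔT + βΔS = 4.32 × 10⁻⁴ − 3.60 × 10⁻⁵ = 3.96 × 10⁻⁴, so Δρ ≈ 0.4059 kg m⁻³.
N² = (g/ρ₀)·Δρ/Δz = g·(Δρ/ρ₀)/Δz = 9.81 × 3.96 × 10⁻⁴ / 56 = 6.9371 × 10⁻⁵ s⁻².
N = √(6.9371 × 10⁻⁵) = 8.3289 × 10⁻³ rad s⁻¹ ≈ 8.33 × 10⁻³ rad s⁻¹.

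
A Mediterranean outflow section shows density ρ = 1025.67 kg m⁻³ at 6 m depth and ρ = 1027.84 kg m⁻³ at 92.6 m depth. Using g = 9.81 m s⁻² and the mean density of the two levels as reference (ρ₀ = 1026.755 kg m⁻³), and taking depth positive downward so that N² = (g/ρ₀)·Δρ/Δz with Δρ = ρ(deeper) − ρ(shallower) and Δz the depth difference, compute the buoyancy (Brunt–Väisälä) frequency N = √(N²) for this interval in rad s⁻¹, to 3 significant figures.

Δρ = 1027.84 − 1025.67 = 2.17 kg m⁻³ over Δz = 92.6 − 6 = 86.6 m.
N² = (9.81/1026.755) × (2.17/86.6) = 2.3941 × 10⁻⁴ s⁻².
N = √(2.3941 × 10⁻⁴) = 0.015473 rad s⁻¹ ≈ 0.0155 rad s⁻¹.

0.0155 rad s⁻¹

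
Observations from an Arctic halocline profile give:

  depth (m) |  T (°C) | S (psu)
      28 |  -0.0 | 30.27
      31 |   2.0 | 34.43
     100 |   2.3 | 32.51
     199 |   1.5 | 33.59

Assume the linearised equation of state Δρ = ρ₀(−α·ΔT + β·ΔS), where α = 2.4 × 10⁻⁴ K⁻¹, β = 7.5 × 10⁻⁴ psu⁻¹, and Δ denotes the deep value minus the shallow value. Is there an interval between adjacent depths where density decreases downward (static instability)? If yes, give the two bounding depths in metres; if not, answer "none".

31–100 m

Evaluate Δρ/ρ₀ = −αΔT + βΔS across each adjacent pair:
  28–31 m: −αΔT+βΔS = −(2.4 × 10⁻⁴)(+2.0)+(7.5 × 10⁻⁴)(+4.16) = 2.6 × 10⁻³ → stable
  31–100 m: −αΔT+βΔS = −(2.4 × 10⁻⁴)(+0.3)+(7.5 × 10⁻⁴)(-1.92) = -1.5 × 10⁻³ → UNSTABLE
  100–199 m: −αΔT+βΔS = −(2.4 × 10⁻⁴)(-0.8)+(7.5 × 10⁻⁴)(+1.08) = 1.0 × 10⁻³ → stable
The 31–100 m interval has Δρ < 0: lighter water underlies denser water.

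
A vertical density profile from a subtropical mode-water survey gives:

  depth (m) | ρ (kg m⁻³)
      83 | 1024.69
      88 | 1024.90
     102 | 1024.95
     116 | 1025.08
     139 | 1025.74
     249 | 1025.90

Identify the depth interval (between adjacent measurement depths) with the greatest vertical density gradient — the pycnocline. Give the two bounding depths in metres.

83–88 m

Compute the density gradient over each adjacent pair:
  83–88 m: Δρ/Δz = 0.21/5 = 0.042 kg m⁻⁴
  88–102 m: Δρ/Δz = 0.05/14 = 3.6 × 10⁻³ kg m⁻⁴
  102–116 m: Δρ/Δz = 0.13/14 = 9.3 × 10⁻³ kg m⁻⁴
  116–139 m: Δρ/Δz = 0.66/23 = 0.029 kg m⁻⁴
  139–249 m: Δρ/Δz = 0.16/110 = 1.5 × 10⁻³ kg m⁻⁴
The largest gradient is in the 83–88 m interval — the pycnocline.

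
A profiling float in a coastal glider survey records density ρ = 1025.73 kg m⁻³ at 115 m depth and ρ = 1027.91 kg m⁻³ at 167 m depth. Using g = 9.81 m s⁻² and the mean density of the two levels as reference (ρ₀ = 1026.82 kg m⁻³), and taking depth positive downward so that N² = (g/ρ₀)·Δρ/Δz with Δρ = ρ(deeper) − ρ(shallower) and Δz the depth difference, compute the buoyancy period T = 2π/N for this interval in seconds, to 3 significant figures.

Δρ = 1027.91 − 1025.73 = 2.18 kg m⁻³ over Δz = 167 − 115 = 52 m.
N² = (9.81/1026.82) × (2.18/52) = 4.0052 × 10⁻⁴ s⁻².
N = √(4.0052 × 10⁻⁴) = 0.020013 rad s⁻¹, so T = 2π/N = 313.96 s ≈ 314 s.

314 s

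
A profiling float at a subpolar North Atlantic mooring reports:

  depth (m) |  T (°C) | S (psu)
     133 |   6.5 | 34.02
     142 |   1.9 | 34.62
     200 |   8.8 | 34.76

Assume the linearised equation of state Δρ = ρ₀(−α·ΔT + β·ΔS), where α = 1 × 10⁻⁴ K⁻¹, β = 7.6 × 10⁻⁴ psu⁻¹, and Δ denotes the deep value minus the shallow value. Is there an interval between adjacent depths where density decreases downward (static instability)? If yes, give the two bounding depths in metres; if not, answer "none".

142–200 m

Evaluate Δρ/ρ₀ = −αΔT + βΔS across each adjacent pair:
  133–142 m: −αΔT+βΔS = −(1 × 10⁻⁴)(-4.6)+(7.6 × 10⁻⁴)(+0.60) = 9.2 × 10⁻⁴ → stable
  142–200 m: −αΔT+βΔS = −(1 × 10⁻⁴)(+6.9)+(7.6 × 10⁻⁴)(+0.14) = -5.8 × 10⁻⁴ → UNSTABLE
The 142–200 m interval has Δρ < 0: lighter water underlies denser water.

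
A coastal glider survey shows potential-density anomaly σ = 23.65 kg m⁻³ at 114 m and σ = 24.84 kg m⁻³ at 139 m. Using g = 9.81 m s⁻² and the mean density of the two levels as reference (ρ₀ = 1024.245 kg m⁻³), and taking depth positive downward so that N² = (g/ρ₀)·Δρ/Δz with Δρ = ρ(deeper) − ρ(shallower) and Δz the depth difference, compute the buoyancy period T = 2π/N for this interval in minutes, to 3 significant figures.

Δρ = 1024.84 − 1023.65 = 1.19 kg m⁻³ over Δz = 139 − 114 = 25 m.
N² = (9.81/1024.245) × (1.19/25) = 4.5590 × 10⁻⁴ s⁻².
N = √(4.5590 × 10⁻⁴) = 0.021352 rad s⁻¹, so T = 2π/N = 294.27 s = 4.9045 min ≈ 4.90 min.

4.90 min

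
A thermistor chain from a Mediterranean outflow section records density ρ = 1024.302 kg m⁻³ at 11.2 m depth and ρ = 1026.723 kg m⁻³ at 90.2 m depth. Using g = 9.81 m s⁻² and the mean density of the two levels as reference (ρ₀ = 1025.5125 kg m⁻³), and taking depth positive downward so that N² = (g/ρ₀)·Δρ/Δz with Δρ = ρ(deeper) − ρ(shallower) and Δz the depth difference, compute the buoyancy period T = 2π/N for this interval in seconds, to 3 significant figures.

367 s

Δρ = 1026.723 − 1024.302 = 2.421 kg m⁻³ over Δz = 90.2 − 11.2 = 79 m.
N² = (9.81/1025.5125) × (2.421/79) = 2.9315 × 10⁻⁴ s⁻².
N = √(2.9315 × 10⁻⁴) = 0.017122 rad s⁻¹, so T = 2π/N = 366.97 s ≈ 367 s.
N² > 0, so the interval is statically stable.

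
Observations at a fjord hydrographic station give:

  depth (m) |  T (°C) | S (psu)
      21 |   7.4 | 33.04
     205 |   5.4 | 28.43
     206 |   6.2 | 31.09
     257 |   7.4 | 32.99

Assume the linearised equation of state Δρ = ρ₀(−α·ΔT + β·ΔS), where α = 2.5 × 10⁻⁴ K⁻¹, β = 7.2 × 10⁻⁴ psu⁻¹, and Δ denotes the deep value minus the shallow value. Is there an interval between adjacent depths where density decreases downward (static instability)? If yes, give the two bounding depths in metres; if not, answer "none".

21–205 m

Evaluate Δρ/ρ₀ = −αΔT + βΔS across each adjacent pair:
  21–205 m: −αΔT+βΔS = −(2.5 × 10⁻⁴)(-2.0)+(7.2 × 10⁻⁴)(-4.61) = -2.8 × 10⁻³ → UNSTABLE
  205–206 m: −αΔT+βΔS = −(2.5 × 10⁻⁴)(+0.8)+(7.2 × 10⁻⁴)(+2.66) = 1.7 × 10⁻³ → stable
  206–257 m: −αΔT+βΔS = −(2.5 × 10⁻⁴)(+1.2)+(7.2 × 10⁻⁴)(+1.90) = 1.1 × 10⁻³ → stable
The 21–205 m interval has Δρ < 0: lighter water underlies denser water.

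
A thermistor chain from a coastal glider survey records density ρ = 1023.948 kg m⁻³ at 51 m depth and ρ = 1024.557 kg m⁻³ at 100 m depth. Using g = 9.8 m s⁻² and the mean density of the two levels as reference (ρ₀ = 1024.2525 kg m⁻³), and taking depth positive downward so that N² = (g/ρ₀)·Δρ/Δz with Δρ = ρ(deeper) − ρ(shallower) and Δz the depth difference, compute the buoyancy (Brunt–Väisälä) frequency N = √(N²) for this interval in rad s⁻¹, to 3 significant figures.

Δρ = 1024.557 − 1023.948 = 0.609 kg m⁻³ over Δz = 100 − 51 = 49 m.
N² = (9.8/1024.2525) × (0.609/49) = 1.1892 × 10⁻⁴ s⁻².
N = √(1.1892 × 10⁻⁴) = 0.010905 rad s⁻¹ ≈ 0.0109 rad s⁻¹.

0.0109 rad s⁻¹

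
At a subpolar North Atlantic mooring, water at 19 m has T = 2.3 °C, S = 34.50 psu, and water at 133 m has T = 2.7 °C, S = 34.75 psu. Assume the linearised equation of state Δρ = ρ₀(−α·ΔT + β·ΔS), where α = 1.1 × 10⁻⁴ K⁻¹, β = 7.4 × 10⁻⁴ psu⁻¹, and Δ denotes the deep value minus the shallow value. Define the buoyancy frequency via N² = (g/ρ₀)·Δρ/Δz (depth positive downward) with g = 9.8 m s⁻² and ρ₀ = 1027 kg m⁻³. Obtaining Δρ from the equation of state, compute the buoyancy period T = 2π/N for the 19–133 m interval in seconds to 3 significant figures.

1.80 × 10³ s

ΔT = +0.4 K, ΔS = +0.25 psu (deep − shallow).
Δρ/ρ₀ = −αΔT + βΔS = -4.40 × 10⁻⁵ + 1.85 × 10⁻⁴ = 1.41 × 10⁻⁴, so Δρ ≈ 0.1448 kg m⁻³.
N² = (g/ρ₀)·Δρ/Δz = g·(Δρ/ρ₀)/Δz = 9.8 × 1.41 × 10⁻⁴ / 114 = 1.2121 × 10⁻⁵ s⁻².
N = √(1.2121 × 10⁻⁵) = 3.4815 × 10⁻³ rad s⁻¹ → T = 2π/N = 1.8047 × 10³ s ≈ 1.80 × 10³ s.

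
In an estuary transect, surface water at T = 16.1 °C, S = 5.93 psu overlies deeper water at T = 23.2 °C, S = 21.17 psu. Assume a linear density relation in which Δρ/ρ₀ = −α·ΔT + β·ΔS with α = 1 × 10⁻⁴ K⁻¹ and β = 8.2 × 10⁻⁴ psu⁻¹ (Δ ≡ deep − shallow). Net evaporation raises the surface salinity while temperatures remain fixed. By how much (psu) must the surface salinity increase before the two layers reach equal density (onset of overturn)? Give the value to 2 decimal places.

14.37 psu

Neutral buoyancy requires −α(T_deep − T_surf) + β(S_deep − S_surf′) = 0.
S_surf′ = S_deep − (α/β)·ΔT = 21.17 − (1 × 10⁻⁴/8.2 × 10⁻⁴)·(+7.1) = 20.3041 psu.
Increase required: 20.3041 − 5.93 = 14.3741 psu.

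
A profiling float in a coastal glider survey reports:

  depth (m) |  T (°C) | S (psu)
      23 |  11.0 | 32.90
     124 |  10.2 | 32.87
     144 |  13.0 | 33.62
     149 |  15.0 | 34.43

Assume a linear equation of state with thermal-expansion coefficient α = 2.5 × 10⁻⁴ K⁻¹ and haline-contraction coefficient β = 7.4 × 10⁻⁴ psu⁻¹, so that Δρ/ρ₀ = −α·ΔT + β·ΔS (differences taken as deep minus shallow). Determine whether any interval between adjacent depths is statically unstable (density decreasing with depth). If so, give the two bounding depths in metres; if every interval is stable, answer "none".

Evaluate Δρ/ρ₀ = −αΔT + βΔS across each adjacent pair:
  23–124 m: −αΔT+βΔS = −(2.5 × 10⁻⁴)(-0.8)+(7.4 × 10⁻⁴)(-0.03) = 1.8 × 10⁻⁴ → stable
  124–144 m: −αΔT+βΔS = −(2.5 × 10⁻⁴)(+2.8)+(7.4 × 10⁻⁴)(+0.75) = -1.5 × 10⁻⁴ → UNSTABLE
  144–149 m: −αΔT+βΔS = −(2.5 × 10⁻⁴)(+2.0)+(7.4 × 10⁻⁴)(+0.81) = 9.9 × 10⁻⁵ → stable
The 124–144 m interval has Δρ < 0: lighter water underlies denser water.

124–144 m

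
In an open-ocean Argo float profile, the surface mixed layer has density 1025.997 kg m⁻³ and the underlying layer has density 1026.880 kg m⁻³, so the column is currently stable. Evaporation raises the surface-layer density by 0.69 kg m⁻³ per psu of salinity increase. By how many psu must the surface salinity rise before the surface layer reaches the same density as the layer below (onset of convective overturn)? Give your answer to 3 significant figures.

Density deficit of the surface layer: 1026.880 − 1025.997 = 0.883 kg m⁻³.
Required change = 0.883 / 0.69 = 1.28 psu.

1.28 psu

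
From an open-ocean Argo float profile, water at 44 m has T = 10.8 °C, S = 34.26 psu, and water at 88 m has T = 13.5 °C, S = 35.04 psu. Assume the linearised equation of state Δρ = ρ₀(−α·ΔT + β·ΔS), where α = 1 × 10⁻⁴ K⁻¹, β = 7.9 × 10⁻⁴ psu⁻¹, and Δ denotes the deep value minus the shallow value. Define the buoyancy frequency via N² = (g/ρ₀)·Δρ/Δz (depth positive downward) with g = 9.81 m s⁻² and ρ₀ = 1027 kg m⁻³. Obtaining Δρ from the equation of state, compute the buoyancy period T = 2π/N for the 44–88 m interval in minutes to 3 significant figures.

ΔT = +2.7 K, ΔS = +0.78 psu (deep − shallow).
Δρ/ρ₀ = −αΔT + βΔS = -2.70 × 10⁻⁴ + 6.162 × 10⁻⁴ = 3.462 × 10⁻⁴, so Δρ ≈ 0.3555 kg m⁻³.
N² = (g/ρ₀)·Δρ/Δz = g·(Δρ/ρ₀)/Δz = 9.81 × 3.462 × 10⁻⁴ / 44 = 7.7187 × 10⁻⁵ s⁻².
N = √(7.7187 × 10⁻⁵) = 8.7856 × 10⁻³ rad s⁻¹ → T = 2π/N = 715.17 s = 11.919 min ≈ 11.9 min.

11.9 min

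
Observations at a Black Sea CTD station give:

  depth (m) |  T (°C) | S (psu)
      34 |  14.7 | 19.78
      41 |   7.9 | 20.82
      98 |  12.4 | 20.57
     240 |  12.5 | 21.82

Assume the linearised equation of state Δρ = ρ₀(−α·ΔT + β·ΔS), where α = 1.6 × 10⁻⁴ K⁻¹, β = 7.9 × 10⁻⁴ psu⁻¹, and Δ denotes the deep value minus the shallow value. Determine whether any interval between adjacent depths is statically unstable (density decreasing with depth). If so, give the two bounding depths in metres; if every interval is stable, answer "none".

Evaluate Δρ/ρ₀ = −αΔT + βΔS across each adjacent pair:
  34–41 m: −αΔT+βΔS = −(1.6 × 10⁻⁴)(-6.8)+(7.9 × 10⁻⁴)(+1.04) = 1.9 × 10⁻³ → stable
  41–98 m: −αΔT+βΔS = −(1.6 × 10⁻⁴)(+4.5)+(7.9 × 10⁻⁴)(-0.25) = -9.2 × 10⁻⁴ → UNSTABLE
  98–240 m: −αΔT+βΔS = −(1.6 × 10⁻⁴)(+0.1)+(7.9 × 10⁻⁴)(+1.25) = 9.7 × 10⁻⁴ → stable
The 41–98 m interval has Δρ < 0: lighter water underlies denser water.

41–98 m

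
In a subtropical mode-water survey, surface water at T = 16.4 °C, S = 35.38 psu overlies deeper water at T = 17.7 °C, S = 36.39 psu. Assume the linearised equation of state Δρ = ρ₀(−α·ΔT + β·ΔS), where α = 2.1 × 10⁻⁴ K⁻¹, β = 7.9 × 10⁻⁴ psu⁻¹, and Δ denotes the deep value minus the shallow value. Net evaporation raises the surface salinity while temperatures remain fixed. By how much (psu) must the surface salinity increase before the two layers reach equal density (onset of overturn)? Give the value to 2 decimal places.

Neutral buoyancy requires −α(T_deep − T_surf) + β(S_deep − S_surf′) = 0.
S_surf′ = S_deep − (α/β)·ΔT = 36.39 − (2.1 × 10⁻⁴/7.9 × 10⁻⁴)·(+1.3) = 36.0444 psu.
Increase required: 36.0444 − 35.38 = 0.6644 psu.

0.66 psu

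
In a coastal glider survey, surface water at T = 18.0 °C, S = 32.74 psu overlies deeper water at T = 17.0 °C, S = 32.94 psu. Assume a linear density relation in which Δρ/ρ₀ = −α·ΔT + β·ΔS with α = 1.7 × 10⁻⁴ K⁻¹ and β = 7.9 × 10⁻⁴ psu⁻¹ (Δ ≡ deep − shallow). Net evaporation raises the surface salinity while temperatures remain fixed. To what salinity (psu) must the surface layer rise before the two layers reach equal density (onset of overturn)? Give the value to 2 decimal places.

Neutral buoyancy requires −α(T_deep − T_surf) + β(S_deep − S_surf′) = 0.
S_surf′ = S_deep − (α/β)·ΔT = 32.94 − (1.7 × 10⁻⁴/7.9 × 10⁻⁴)·(-1.0) = 33.1552 psu.
Increase required: 33.1552 − 32.74 = 0.4152 psu.

33.16 psu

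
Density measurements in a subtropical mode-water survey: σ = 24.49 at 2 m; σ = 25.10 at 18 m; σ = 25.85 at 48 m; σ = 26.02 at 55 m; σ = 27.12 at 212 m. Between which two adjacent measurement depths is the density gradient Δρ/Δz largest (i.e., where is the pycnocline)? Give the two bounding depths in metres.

Compute the density gradient over each adjacent pair:
  2–18 m: Δρ/Δz = 0.61/16 = 0.038 kg m⁻⁴
  18–48 m: Δρ/Δz = 0.75/30 = 0.025 kg m⁻⁴
  48–55 m: Δρ/Δz = 0.17/7 = 0.024 kg m⁻⁴
  55–212 m: Δρ/Δz = 1.10/157 = 7.0 × 10⁻³ kg m⁻⁴
The largest gradient is in the 2–18 m interval — the pycnocline.

2–18 m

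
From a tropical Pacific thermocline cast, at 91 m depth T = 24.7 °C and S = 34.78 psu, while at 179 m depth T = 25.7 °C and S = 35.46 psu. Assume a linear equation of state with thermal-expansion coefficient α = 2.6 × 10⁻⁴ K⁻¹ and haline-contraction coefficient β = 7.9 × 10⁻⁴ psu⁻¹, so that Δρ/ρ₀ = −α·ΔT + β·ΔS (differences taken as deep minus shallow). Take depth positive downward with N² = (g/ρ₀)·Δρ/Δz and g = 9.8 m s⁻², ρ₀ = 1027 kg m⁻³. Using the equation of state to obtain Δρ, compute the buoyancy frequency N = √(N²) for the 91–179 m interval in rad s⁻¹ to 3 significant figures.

5.56 × 10⁻³ rad s⁻¹

ΔT = +1.0 K, ΔS = +0.68 psu (deep − shallow).
Δρ/ρ₀ = −αΔT + βΔS = -2.60 × 10⁻⁴ + 5.372 × 10⁻⁴ = 2.772 × 10⁻⁴, so Δρ ≈ 0.2847 kg m⁻³.
N² = (g/ρ₀)·Δρ/Δz = g·(Δρ/ρ₀)/Δz = 9.8 × 2.772 × 10⁻⁴ / 88 = 3.0870 × 10⁻⁵ s⁻².
N = √(3.0870 × 10⁻⁵) = 5.5561 × 10⁻³ rad s⁻¹ ≈ 5.56 × 10⁻³ rad s⁻¹.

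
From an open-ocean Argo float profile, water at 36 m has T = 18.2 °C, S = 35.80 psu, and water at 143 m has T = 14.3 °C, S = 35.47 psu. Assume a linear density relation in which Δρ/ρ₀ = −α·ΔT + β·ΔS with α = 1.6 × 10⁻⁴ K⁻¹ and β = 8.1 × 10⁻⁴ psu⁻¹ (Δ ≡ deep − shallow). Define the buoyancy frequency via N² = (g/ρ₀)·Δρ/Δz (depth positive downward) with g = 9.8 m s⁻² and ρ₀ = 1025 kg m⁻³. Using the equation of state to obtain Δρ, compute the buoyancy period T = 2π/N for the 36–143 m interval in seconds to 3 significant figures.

ΔT = -3.9 K, ΔS = -0.33 psu (deep − shallow).
Δρ/ρ₀ = −αΔT + βΔS = 6.24 × 10⁻⁴ − 2.673 × 10⁻⁴ = 3.567 × 10⁻⁴, so Δρ ≈ 0.3656 kg m⁻³.
N² = (g/ρ₀)·Δρ/Δz = g·(Δρ/ρ₀)/Δz = 9.8 × 3.567 × 10⁻⁴ / 107 = 3.2670 × 10⁻⁵ s⁻².
N = √(3.2670 × 10⁻⁵) = 5.7158 × 10⁻³ rad s⁻¹ → T = 2π/N = 1.0993 × 10³ s ≈ 1.10 × 10³ s.

1.10 × 10³ s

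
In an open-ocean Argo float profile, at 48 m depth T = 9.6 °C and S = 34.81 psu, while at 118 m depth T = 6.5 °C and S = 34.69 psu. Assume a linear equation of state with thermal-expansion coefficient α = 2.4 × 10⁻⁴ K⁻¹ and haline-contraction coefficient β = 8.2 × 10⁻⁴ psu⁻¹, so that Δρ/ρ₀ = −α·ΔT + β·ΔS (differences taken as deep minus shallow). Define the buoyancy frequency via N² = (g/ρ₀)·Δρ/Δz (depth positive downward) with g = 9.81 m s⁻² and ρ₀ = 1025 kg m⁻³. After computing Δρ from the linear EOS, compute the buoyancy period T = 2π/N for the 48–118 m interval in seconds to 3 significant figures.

ΔT = -3.1 K, ΔS = -0.12 psu (deep − shallow).
Δρ/ρ₀ = −αΔT + βΔS = 7.44 × 10⁻⁴ − 9.84 × 10⁻⁵ = 6.456 × 10⁻⁴, so Δρ ≈ 0.6617 kg m⁻³.
N² = (g/ρ₀)·Δρ/Δz = g·(Δρ/ρ₀)/Δz = 9.81 × 6.456 × 10⁻⁴ / 70 = 9.0476 × 10⁻⁵ s⁻².
N = √(9.0476 × 10⁻⁵) = 9.5119 × 10⁻³ rad s⁻¹ → T = 2π/N = 660.56 s ≈ 661 s.

661 s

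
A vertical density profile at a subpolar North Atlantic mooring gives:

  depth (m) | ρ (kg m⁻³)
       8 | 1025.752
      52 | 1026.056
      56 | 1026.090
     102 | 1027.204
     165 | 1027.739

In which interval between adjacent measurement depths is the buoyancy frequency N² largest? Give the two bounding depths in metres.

56–102 m

Compute the density gradient over each adjacent pair:
  8–52 m: Δρ/Δz = 0.304/44 = 6.9 × 10⁻³ kg m⁻⁴
  52–56 m: Δρ/Δz = 0.034/4 = 8.5 × 10⁻³ kg m⁻⁴
  56–102 m: Δρ/Δz = 1.114/46 = 0.024 kg m⁻⁴
  102–165 m: Δρ/Δz = 0.535/63 = 8.5 × 10⁻³ kg m⁻⁴
The largest gradient is in the 56–102 m interval — the pycnocline.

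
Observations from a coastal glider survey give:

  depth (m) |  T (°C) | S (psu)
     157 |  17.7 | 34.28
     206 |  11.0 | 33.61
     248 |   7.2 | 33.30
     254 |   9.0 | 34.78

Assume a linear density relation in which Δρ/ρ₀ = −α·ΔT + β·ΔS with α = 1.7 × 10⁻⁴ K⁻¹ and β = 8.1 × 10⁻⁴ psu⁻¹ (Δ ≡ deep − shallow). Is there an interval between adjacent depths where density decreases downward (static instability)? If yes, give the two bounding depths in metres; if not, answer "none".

none

Evaluate Δρ/ρ₀ = −αΔT + βΔS across each adjacent pair:
  157–206 m: −αΔT+βΔS = −(1.7 × 10⁻⁴)(-6.7)+(8.1 × 10⁻⁴)(-0.67) = 6.0 × 10⁻⁴ → stable
  206–248 m: −αΔT+βΔS = −(1.7 × 10⁻⁴)(-3.8)+(8.1 × 10⁻⁴)(-0.31) = 3.9 × 10⁻⁴ → stable
  248–254 m: −αΔT+βΔS = −(1.7 × 10⁻⁴)(+1.8)+(8.1 × 10⁻⁴)(+1.48) = 8.9 × 10⁻⁴ → stable
Every interval has Δρ > 0: the column is stably stratified throughout.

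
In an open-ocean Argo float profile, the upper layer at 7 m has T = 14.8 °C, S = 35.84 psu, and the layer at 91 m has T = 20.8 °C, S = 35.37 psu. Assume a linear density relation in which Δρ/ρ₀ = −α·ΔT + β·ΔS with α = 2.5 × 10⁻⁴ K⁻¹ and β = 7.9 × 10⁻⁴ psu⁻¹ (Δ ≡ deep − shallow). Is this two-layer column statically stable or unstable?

ΔT = 20.8 − 14.8 = +6.0 K and ΔS = 35.37 − 35.84 = -0.47 psu (deep − shallow).
−αΔT = -1.50 × 10⁻³; βΔS = -3.713 × 10⁻⁴; sum Δρ/ρ₀ = -1.8713 × 10⁻³.
Δρ/ρ₀ < 0, so Δρ < 0: deeper water is lighter → statically unstable; the column would overturn.

unstable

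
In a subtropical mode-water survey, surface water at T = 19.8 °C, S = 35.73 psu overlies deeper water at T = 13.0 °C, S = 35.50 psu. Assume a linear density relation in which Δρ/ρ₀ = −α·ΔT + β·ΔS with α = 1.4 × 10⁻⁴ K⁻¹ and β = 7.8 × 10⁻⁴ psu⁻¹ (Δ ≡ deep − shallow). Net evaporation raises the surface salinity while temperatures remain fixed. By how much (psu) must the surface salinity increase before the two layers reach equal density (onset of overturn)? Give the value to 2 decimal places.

0.99 psu

Neutral buoyancy requires −α(T_deep − T_surf) + β(S_deep − S_surf′) = 0.
S_surf′ = S_deep − (α/β)·ΔT = 35.50 − (1.4 × 10⁻⁴/7.8 × 10⁻⁴)·(-6.8) = 36.7205 psu.
Increase required: 36.7205 − 35.73 = 0.9905 psu.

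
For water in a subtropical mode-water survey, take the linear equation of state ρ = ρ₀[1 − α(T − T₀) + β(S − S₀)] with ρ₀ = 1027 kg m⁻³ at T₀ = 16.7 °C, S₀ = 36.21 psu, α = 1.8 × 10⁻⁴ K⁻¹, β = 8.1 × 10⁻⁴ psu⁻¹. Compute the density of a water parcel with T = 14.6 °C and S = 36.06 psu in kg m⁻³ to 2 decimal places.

1027.26 kg m⁻³

T − T₀ = -2.1 K, S − S₀ = -0.15 psu.
Bracket = 1 − α·(-2.1) + β·(-0.15) = 1 + (2.565 × 10⁻⁴) = 1.0002565.
ρ = 1027 × 1.0002565 = 1027.26 kg m⁻³.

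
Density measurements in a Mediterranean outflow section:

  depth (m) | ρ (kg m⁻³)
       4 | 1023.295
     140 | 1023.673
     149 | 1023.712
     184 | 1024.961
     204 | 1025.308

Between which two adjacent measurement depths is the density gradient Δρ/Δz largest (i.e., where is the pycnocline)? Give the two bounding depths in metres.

Compute the density gradient over each adjacent pair:
  4–140 m: Δρ/Δz = 0.378/136 = 2.8 × 10⁻³ kg m⁻⁴
  140–149 m: Δρ/Δz = 0.039/9 = 4.3 × 10⁻³ kg m⁻⁴
  149–184 m: Δρ/Δz = 1.249/35 = 0.036 kg m⁻⁴
  184–204 m: Δρ/Δz = 0.347/20 = 0.017 kg m⁻⁴
The largest gradient is in the 149–184 m interval — the pycnocline.

149–184 m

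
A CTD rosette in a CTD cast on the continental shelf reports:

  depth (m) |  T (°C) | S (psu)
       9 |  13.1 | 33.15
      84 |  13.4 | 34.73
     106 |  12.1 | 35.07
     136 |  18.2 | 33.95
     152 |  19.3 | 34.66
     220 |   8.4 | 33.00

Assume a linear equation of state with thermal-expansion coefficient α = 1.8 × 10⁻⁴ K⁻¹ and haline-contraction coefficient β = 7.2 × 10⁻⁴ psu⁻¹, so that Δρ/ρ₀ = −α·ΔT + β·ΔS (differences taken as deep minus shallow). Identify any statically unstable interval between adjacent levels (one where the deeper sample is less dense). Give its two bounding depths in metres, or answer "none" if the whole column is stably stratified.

106–136 m

Evaluate Δρ/ρ₀ = −αΔT + βΔS across each adjacent pair:
  9–84 m: −αΔT+βΔS = −(1.8 × 10⁻⁴)(+0.3)+(7.2 × 10⁻⁴)(+1.58) = 1.1 × 10⁻³ → stable
  84–106 m: −αΔT+βΔS = −(1.8 × 10⁻⁴)(-1.3)+(7.2 × 10⁻⁴)(+0.34) = 4.8 × 10⁻⁴ → stable
  106–136 m: −αΔT+βΔS = −(1.8 × 10⁻⁴)(+6.1)+(7.2 × 10⁻⁴)(-1.12) = -1.9 × 10⁻³ → UNSTABLE
  136–152 m: −αΔT+βΔS = −(1.8 × 10⁻⁴)(+1.1)+(7.2 × 10⁻⁴)(+0.71) = 3.1 × 10⁻⁴ → stable
  152–220 m: −αΔT+βΔS = −(1.8 × 10⁻⁴)(-10.9)+(7.2 × 10⁻⁴)(-1.66) = 7.7 × 10⁻⁴ → stable
The 106–136 m interval has Δρ < 0: lighter water underlies denser water.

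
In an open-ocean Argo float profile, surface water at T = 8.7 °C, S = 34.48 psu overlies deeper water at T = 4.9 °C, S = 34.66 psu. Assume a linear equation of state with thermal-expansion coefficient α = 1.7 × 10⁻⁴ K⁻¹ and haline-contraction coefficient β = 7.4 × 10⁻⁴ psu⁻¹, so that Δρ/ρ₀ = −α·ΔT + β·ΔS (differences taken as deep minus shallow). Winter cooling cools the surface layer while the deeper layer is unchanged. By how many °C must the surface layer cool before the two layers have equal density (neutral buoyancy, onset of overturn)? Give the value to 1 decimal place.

4.6 °C

Neutral buoyancy requires Δρ = 0, i.e. −α(T_deep − T_surf′) + β(S_deep − S_surf) = 0.
T_surf′ = T_deep − (β/α)·ΔS = 4.9 − (7.4 × 10⁻⁴/1.7 × 10⁻⁴)·(+0.18) = 4.116 °C.
Cooling required: 8.7 − (4.116) = 4.584 °C.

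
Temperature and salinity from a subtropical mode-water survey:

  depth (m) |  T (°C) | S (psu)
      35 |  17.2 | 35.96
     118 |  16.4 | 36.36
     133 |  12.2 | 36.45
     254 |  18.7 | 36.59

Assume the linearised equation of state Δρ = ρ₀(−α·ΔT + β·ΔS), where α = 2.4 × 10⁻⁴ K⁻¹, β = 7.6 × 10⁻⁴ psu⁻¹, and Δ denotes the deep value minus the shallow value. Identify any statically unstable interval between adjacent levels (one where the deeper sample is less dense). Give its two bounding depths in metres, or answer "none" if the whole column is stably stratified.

Evaluate Δρ/ρ₀ = −αΔT + βΔS across each adjacent pair:
  35–118 m: −αΔT+βΔS = −(2.4 × 10⁻⁴)(-0.8)+(7.6 × 10⁻⁴)(+0.40) = 5.0 × 10⁻⁴ → stable
  118–133 m: −αΔT+βΔS = −(2.4 × 10⁻⁴)(-4.2)+(7.6 × 10⁻⁴)(+0.09) = 1.1 × 10⁻³ → stable
  133–254 m: −αΔT+βΔS = −(2.4 × 10⁻⁴)(+6.5)+(7.6 × 10⁻⁴)(+0.14) = -1.5 × 10⁻³ → UNSTABLE
The 133–254 m interval has Δρ < 0: lighter water underlies denser water.

133–254 m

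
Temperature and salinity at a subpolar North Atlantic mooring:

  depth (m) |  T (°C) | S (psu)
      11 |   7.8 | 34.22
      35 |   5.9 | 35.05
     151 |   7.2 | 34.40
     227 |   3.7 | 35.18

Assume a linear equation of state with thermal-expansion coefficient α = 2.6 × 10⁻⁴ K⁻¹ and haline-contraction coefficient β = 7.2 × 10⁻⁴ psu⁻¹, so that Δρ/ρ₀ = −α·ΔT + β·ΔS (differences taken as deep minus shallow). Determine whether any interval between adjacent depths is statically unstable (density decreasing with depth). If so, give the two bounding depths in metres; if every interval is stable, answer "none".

35–151 m

Evaluate Δρ/ρ₀ = −αΔT + βΔS across each adjacent pair:
  11–35 m: −αΔT+βΔS = −(2.6 × 10⁻⁴)(-1.9)+(7.2 × 10⁻⁴)(+0.83) = 1.1 × 10⁻³ → stable
  35–151 m: −αΔT+βΔS = −(2.6 × 10⁻⁴)(+1.3)+(7.2 × 10⁻⁴)(-0.65) = -8.1 × 10⁻⁴ → UNSTABLE
  151–227 m: −αΔT+βΔS = −(2.6 × 10⁻⁴)(-3.5)+(7.2 × 10⁻⁴)(+0.78) = 1.5 × 10⁻³ → stable
The 35–151 m interval has Δρ < 0: lighter water underlies denser water.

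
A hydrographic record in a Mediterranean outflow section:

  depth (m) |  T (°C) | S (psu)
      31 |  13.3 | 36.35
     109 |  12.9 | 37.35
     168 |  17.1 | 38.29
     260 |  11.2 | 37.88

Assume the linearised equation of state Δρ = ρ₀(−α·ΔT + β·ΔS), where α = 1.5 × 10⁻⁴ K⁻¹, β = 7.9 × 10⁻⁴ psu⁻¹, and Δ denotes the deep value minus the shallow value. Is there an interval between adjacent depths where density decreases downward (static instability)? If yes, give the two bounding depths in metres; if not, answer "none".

none

Evaluate Δρ/ρ₀ = −αΔT + βΔS across each adjacent pair:
  31–109 m: −αΔT+βΔS = −(1.5 × 10⁻⁴)(-0.4)+(7.9 × 10⁻⁴)(+1.00) = 8.5 × 10⁻⁴ → stable
  109–168 m: −αΔT+βΔS = −(1.5 × 10⁻⁴)(+4.2)+(7.9 × 10⁻⁴)(+0.94) = 1.1 × 10⁻⁴ → stable
  168–260 m: −αΔT+βΔS = −(1.5 × 10⁻⁴)(-5.9)+(7.9 × 10⁻⁴)(-0.41) = 5.6 × 10⁻⁴ → stable
Every interval has Δρ > 0: the column is stably stratified throughout.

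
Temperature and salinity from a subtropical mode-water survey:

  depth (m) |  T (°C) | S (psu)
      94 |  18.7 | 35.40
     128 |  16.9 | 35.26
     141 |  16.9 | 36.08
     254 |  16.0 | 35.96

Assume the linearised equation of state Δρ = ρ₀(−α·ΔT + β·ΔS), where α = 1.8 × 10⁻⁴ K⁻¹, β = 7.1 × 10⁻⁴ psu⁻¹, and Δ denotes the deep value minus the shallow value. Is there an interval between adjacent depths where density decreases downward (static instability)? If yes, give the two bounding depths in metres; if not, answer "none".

none

Evaluate Δρ/ρ₀ = −αΔT + βΔS across each adjacent pair:
  94–128 m: −αΔT+βΔS = −(1.8 × 10⁻⁴)(-1.8)+(7.1 × 10⁻⁴)(-0.14) = 2.2 × 10⁻⁴ → stable
  128–141 m: −αΔT+βΔS = −(1.8 × 10⁻⁴)(+0.0)+(7.1 × 10⁻⁴)(+0.82) = 5.8 × 10⁻⁴ → stable
  141–254 m: −αΔT+βΔS = −(1.8 × 10⁻⁴)(-0.9)+(7.1 × 10⁻⁴)(-0.12) = 7.7 × 10⁻⁵ → stable
Every interval has Δρ > 0: the column is stably stratified throughout.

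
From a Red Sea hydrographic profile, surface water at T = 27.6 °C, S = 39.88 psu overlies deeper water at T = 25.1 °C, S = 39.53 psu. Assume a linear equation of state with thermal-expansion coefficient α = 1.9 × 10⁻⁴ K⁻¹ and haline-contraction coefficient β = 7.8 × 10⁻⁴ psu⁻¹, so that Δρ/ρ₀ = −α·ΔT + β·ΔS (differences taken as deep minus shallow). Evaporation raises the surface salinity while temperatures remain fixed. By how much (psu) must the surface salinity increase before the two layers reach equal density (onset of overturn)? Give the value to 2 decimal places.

0.26 psu

Neutral buoyancy requires −α(T_deep − T_surf) + β(S_deep − S_surf′) = 0.
S_surf′ = S_deep − (α/β)·ΔT = 39.53 − (1.9 × 10⁻⁴/7.8 × 10⁻⁴)·(-2.5) = 40.1390 psu.
Increase required: 40.1390 − 39.88 = 0.2590 psu.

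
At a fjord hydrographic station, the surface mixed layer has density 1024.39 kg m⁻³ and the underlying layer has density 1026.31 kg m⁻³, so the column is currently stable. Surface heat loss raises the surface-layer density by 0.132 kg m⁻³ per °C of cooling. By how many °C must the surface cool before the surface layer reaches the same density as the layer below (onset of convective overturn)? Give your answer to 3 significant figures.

Density deficit of the surface layer: 1026.31 − 1024.39 = 1.92 kg m⁻³.
Required change = 1.92 / 0.132 = 14.5 °C.

14.5 °C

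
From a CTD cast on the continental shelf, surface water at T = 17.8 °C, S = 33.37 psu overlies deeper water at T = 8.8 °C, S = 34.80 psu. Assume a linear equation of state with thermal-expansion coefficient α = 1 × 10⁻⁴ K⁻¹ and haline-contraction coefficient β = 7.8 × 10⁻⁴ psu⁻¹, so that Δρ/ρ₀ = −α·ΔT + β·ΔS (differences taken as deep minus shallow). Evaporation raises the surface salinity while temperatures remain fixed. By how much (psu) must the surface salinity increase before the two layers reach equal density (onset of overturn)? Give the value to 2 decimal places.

2.58 psu

Neutral buoyancy requires −α(T_deep − T_surf) + β(S_deep − S_surf′) = 0.
S_surf′ = S_deep − (α/β)·ΔT = 34.80 − (1 × 10⁻⁴/7.8 × 10⁻⁴)·(-9.0) = 35.9538 psu.
Increase required: 35.9538 − 33.37 = 2.5838 psu.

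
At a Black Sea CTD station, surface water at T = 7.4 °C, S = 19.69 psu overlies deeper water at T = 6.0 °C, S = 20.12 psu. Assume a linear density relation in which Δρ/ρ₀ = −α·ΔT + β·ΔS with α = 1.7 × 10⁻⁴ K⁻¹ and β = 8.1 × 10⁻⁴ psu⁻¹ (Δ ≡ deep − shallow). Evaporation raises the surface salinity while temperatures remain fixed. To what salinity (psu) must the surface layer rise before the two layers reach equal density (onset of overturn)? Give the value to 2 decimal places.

20.41 psu

Neutral buoyancy requires −α(T_deep − T_surf) + β(S_deep − S_surf′) = 0.
S_surf′ = S_deep − (α/β)·ΔT = 20.12 − (1.7 × 10⁻⁴/8.1 × 10⁻⁴)·(-1.4) = 20.4138 psu.
Increase required: 20.4138 − 19.69 = 0.7238 psu.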